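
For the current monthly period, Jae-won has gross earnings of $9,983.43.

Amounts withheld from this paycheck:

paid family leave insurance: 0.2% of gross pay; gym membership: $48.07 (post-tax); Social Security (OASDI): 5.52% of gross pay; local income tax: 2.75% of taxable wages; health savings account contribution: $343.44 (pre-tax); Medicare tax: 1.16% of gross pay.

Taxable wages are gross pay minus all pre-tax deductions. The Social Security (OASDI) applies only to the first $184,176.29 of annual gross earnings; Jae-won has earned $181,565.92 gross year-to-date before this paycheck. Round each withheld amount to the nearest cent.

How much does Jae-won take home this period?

$9,046.95

Health savings account contribution: $343.44
Taxable wages = $9,983.43 − $343.44 = $9,639.99
Local income tax: $9,639.99 × 0.0275 = $265.10
Social Security (OASDI): only $184,176.29 − $181,565.92 = $2,610.37 of this check is subject → $2,610.37 × 0.0552 = $144.09
Medicare tax: $9,983.43 × 0.0116 = $115.81
Paid family leave insurance: $9,983.43 × 0.002 = $19.97
Gym membership: $48.07
Total deductions = $343.44 + $265.10 + $144.09 + $115.81 + $19.97 + $48.07 = $936.48
Net pay = $9,983.43 − $936.48 = $9,046.95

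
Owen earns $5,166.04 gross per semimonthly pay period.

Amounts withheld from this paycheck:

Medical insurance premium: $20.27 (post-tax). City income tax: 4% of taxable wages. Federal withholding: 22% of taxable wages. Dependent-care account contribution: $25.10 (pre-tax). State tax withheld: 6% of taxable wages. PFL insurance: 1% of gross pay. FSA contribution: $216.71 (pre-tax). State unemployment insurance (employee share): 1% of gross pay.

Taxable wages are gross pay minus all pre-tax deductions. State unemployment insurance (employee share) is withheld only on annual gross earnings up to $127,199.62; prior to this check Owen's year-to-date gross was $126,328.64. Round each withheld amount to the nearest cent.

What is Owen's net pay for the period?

FSA contribution: $216.71
Dependent-care account contribution: $25.10
Pre-tax total = $216.71 + $25.10 = $241.81
Taxable wages = $5,166.04 − $241.81 = $4,924.23
City income tax: $4,924.23 × 0.04 = $196.97
Federal withholding: $4,924.23 × 0.22 = $1,083.33
State tax withheld: $4,924.23 × 0.06 = $295.45
State unemployment insurance (employee share): only $127,199.62 − $126,328.64 = $870.98 of this check is subject → $870.98 × 0.01 = $8.71
PFL insurance: $5,166.04 × 0.01 = $51.66
Medical insurance premium: $20.27
Total deductions = $216.71 + $25.10 + $196.97 + $1,083.33 + $295.45 + $8.71 + $51.66 + $20.27 = $1,898.20
Net pay = $5,166.04 − $1,898.20 = $3,267.84

$3,267.84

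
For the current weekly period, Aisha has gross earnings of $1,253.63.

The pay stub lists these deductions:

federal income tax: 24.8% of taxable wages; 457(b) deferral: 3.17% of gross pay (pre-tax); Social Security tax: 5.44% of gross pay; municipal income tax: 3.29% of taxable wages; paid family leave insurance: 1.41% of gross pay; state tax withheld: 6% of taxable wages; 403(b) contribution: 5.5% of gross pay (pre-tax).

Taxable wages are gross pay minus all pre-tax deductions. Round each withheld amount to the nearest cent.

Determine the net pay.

457(b) deferral: $1,253.63 × 0.0317 = $39.74
403(b) contribution: $1,253.63 × 0.055 = $68.95
Pre-tax total = $39.74 + $68.95 = $108.69
Taxable wages = $1,253.63 − $108.69 = $1,144.94
Municipal income tax: $1,144.94 × 0.0329 = $37.67
State tax withheld: $1,144.94 × 0.06 = $68.70
Federal income tax: $1,144.94 × 0.248 = $283.95
Paid family leave insurance: $1,253.63 × 0.0141 = $17.68
Social Security tax: $1,253.63 × 0.0544 = $68.20
Total deductions = $39.74 + $68.95 + $37.67 + $68.70 + $283.95 + $17.68 + $68.20 = $584.89
Net pay = $1,253.63 − $584.89 = $668.74

$668.74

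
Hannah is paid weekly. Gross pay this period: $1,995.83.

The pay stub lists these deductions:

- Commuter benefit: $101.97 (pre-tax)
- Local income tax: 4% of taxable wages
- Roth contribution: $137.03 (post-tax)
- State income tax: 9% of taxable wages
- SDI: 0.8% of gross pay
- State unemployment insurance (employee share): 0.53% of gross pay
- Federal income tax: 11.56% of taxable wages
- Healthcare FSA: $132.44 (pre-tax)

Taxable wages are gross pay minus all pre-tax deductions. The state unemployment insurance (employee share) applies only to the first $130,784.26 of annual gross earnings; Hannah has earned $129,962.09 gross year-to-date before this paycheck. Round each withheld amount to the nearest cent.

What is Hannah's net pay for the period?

Commuter benefit: $101.97
Healthcare FSA: $132.44
Pre-tax total = $101.97 + $132.44 = $234.41
Taxable wages = $1,995.83 − $234.41 = $1,761.42
State income tax: $1,761.42 × 0.09 = $158.53
Federal income tax: $1,761.42 × 0.1156 = $203.62
Local income tax: $1,761.42 × 0.04 = $70.46
State unemployment insurance (employee share): only $130,784.26 − $129,962.09 = $822.17 of this check is subject → $822.17 × 0.0053 = $4.36
SDI: $1,995.83 × 0.008 = $15.97
Roth contribution: $137.03
Total deductions = $101.97 + $132.44 + $158.53 + $203.62 + $70.46 + $4.36 + $15.97 + $137.03 = $824.38
Net pay = $1,995.83 − $824.38 = $1,171.45

$1,171.45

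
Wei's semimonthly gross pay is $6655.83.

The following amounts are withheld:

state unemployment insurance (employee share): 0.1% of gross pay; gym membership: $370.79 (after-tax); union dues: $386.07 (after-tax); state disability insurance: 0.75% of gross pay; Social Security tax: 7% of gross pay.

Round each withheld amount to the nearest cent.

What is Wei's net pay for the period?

$5376.48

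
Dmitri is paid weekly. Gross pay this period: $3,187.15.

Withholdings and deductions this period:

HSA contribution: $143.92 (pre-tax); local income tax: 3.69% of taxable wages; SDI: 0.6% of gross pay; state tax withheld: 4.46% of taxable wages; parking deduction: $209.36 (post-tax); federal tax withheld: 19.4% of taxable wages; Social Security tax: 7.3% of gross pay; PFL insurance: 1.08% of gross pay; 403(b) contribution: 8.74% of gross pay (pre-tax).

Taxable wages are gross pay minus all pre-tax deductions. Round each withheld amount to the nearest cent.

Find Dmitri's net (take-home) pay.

$1,507.44

HSA contribution: $143.92
403(b) contribution: $3,187.15 × 0.0874 = $278.56
Pre-tax total = $143.92 + $278.56 = $422.48
Taxable wages = $3,187.15 − $422.48 = $2,764.67
Federal tax withheld: $2,764.67 × 0.194 = $536.35
Local income tax: $2,764.67 × 0.0369 = $102.02
State tax withheld: $2,764.67 × 0.0446 = $123.30
Social Security tax: $3,187.15 × 0.073 = $232.66
PFL insurance: $3,187.15 × 0.0108 = $34.42
SDI: $3,187.15 × 0.006 = $19.12
Parking deduction: $209.36
Total deductions = $143.92 + $278.56 + $536.35 + $102.02 + $123.30 + $232.66 + $34.42 + $19.12 + $209.36 = $1,679.71
Net pay = $3,187.15 − $1,679.71 = $1,507.44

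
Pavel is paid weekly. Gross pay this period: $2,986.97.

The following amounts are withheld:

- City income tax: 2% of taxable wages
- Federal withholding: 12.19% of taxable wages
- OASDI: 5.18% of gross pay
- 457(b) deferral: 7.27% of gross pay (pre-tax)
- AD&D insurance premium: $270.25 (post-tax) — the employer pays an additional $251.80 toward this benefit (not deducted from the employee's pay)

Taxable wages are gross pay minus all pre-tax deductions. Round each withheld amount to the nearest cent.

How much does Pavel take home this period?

$1,951.80

457(b) deferral: $2,986.97 × 0.0727 = $217.15
Taxable wages = $2,986.97 − $217.15 = $2,769.82
Federal withholding: $2,769.82 × 0.1219 = $337.64
City income tax: $2,769.82 × 0.02 = $55.40
OASDI: $2,986.97 × 0.0518 = $154.73
AD&D insurance premium: $270.25
(Employer's $251.80 toward AD&D insurance premium is not withheld from the employee.)
Total deductions = $217.15 + $337.64 + $55.40 + $154.73 + $270.25 = $1,035.17
Net pay = $2,986.97 − $1,035.17 = $1,951.80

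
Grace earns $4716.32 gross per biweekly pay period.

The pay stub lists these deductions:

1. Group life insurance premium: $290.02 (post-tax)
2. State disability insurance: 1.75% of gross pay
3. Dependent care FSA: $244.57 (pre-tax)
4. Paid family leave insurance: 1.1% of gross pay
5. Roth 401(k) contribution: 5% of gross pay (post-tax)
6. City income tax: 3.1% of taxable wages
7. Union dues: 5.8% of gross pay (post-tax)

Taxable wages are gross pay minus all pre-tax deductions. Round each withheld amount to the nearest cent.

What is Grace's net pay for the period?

$3399.32

Dependent care FSA: $244.57
Taxable wages = $4716.32 − $244.57 = $4471.75
City income tax: $4471.75 × 0.031 = $138.62
State disability insurance: $4716.32 × 0.0175 = $82.54
Paid family leave insurance: $4716.32 × 0.011 = $51.88
Roth 401(k) contribution: $4716.32 × 0.05 = $235.82
Union dues: $4716.32 × 0.058 = $273.55
Group life insurance premium: $290.02
Total deductions = $244.57 + $138.62 + $82.54 + $51.88 + $235.82 + $273.55 + $290.02 = $1317.00
Net pay = $4716.32 − $1317.00 = $3399.32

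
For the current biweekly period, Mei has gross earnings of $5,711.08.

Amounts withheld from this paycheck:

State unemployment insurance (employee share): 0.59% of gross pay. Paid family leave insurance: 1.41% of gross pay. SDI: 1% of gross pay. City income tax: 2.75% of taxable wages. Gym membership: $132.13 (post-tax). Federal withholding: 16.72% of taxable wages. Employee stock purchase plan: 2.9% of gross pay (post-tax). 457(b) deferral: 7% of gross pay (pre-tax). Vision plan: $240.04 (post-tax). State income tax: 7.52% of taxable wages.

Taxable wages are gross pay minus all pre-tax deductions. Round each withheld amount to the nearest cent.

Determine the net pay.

457(b) deferral: $5,711.08 × 0.07 = $399.78
Taxable wages = $5,711.08 − $399.78 = $5,311.30
Federal withholding: $5,311.30 × 0.1672 = $888.05
City income tax: $5,311.30 × 0.0275 = $146.06
State income tax: $5,311.30 × 0.0752 = $399.41
SDI: $5,711.08 × 0.01 = $57.11
State unemployment insurance (employee share): $5,711.08 × 0.0059 = $33.70
Paid family leave insurance: $5,711.08 × 0.0141 = $80.53
Gym membership: $132.13
Employee stock purchase plan: $5,711.08 × 0.029 = $165.62
Vision plan: $240.04
Total deductions = $399.78 + $888.05 + $146.06 + $399.41 + $57.11 + $33.70 + $80.53 + $132.13 + $165.62 + $240.04 = $2,542.43
Net pay = $5,711.08 − $2,542.43 = $3,168.65

$3,168.65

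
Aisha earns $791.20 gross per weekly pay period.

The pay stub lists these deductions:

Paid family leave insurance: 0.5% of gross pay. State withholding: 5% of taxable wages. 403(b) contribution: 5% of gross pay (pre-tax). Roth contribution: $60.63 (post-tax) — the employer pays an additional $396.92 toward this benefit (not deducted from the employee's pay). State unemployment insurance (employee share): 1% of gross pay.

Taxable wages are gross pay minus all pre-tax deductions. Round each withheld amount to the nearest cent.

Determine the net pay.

403(b) contribution: $791.20 × 0.05 = $39.56
Taxable wages = $791.20 − $39.56 = $751.64
State withholding: $751.64 × 0.05 = $37.58
State unemployment insurance (employee share): $791.20 × 0.01 = $7.91
Paid family leave insurance: $791.20 × 0.005 = $3.96
Roth contribution: $60.63
(Employer's $396.92 toward Roth contribution is not withheld from the employee.)
Total deductions = $39.56 + $37.58 + $7.91 + $3.96 + $60.63 = $149.64
Net pay = $791.20 − $149.64 = $641.56

$641.56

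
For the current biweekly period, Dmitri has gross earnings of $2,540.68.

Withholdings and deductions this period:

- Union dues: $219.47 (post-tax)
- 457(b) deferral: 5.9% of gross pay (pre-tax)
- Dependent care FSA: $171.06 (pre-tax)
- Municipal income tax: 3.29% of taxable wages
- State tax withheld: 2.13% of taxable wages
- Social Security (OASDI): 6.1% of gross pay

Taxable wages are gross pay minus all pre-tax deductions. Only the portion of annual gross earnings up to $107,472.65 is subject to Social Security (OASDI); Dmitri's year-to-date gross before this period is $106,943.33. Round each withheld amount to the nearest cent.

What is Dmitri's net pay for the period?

$1,847.65

457(b) deferral: $2,540.68 × 0.059 = $149.90
Dependent care FSA: $171.06
Pre-tax total = $149.90 + $171.06 = $320.96
Taxable wages = $2,540.68 − $320.96 = $2,219.72
Municipal income tax: $2,219.72 × 0.0329 = $73.03
State tax withheld: $2,219.72 × 0.0213 = $47.28
Social Security (OASDI): only $107,472.65 − $106,943.33 = $529.32 of this check is subject → $529.32 × 0.061 = $32.29
Union dues: $219.47
Total deductions = $149.90 + $171.06 + $73.03 + $47.28 + $32.29 + $219.47 = $693.03
Net pay = $2,540.68 − $693.03 = $1,847.65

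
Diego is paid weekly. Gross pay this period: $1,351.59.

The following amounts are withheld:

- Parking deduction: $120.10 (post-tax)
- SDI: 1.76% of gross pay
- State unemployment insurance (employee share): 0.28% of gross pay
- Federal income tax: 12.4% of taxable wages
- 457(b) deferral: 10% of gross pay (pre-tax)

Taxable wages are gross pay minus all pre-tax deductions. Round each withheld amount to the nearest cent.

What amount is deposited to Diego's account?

$917.92

457(b) deferral: $1,351.59 × 0.1 = $135.16
Taxable wages = $1,351.59 − $135.16 = $1,216.43
Federal income tax: $1,216.43 × 0.124 = $150.84
State unemployment insurance (employee share): $1,351.59 × 0.0028 = $3.78
SDI: $1,351.59 × 0.0176 = $23.79
Parking deduction: $120.10
Total deductions = $135.16 + $150.84 + $3.78 + $23.79 + $120.10 = $433.67
Net pay = $1,351.59 − $433.67 = $917.92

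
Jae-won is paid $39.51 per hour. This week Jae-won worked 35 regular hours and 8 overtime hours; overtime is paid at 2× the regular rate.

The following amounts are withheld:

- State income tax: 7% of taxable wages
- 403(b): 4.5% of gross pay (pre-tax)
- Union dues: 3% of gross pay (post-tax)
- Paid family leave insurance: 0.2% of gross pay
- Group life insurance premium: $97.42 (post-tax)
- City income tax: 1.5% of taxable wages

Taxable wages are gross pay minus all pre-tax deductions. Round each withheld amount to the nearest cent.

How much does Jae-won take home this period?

Regular pay: 35 × $39.51 = $1,382.85
Overtime pay: 8 × $39.51 × 2 = $632.16
Gross pay = $1,382.85 + $632.16 = $2,015.01
403(b): $2,015.01 × 0.045 = $90.68
Taxable wages = $2,015.01 − $90.68 = $1,924.33
City income tax: $1,924.33 × 0.015 = $28.86
State income tax: $1,924.33 × 0.07 = $134.70
Paid family leave insurance: $2,015.01 × 0.002 = $4.03
Group life insurance premium: $97.42
Union dues: $2,015.01 × 0.03 = $60.45
Total deductions = $90.68 + $28.86 + $134.70 + $4.03 + $97.42 + $60.45 = $416.14
Net pay = $2,015.01 − $416.14 = $1,598.87

$1,598.87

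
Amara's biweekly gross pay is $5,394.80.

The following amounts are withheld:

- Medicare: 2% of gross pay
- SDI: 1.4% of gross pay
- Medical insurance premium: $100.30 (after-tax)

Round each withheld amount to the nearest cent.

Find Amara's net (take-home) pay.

SDI: $5,394.80 × 0.014 = $75.53
Medicare: $5,394.80 × 0.02 = $107.90
Medical insurance premium: $100.30
Total deductions = $75.53 + $107.90 + $100.30 = $283.73
Net pay = $5,394.80 − $283.73 = $5,111.07

$5,111.07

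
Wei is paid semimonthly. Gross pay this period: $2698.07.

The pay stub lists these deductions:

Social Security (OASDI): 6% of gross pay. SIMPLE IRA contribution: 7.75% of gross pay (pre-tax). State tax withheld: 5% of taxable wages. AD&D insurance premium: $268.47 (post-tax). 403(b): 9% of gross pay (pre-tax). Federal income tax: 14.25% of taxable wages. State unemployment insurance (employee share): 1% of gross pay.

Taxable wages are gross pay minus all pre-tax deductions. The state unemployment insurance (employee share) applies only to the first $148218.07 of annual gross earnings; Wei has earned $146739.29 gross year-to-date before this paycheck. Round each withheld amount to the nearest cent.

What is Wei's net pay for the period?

SIMPLE IRA contribution: $2698.07 × 0.0775 = $209.10
403(b): $2698.07 × 0.09 = $242.83
Pre-tax total = $209.10 + $242.83 = $451.93
Taxable wages = $2698.07 − $451.93 = $2246.14
Federal income tax: $2246.14 × 0.1425 = $320.07
State tax withheld: $2246.14 × 0.05 = $112.31
State unemployment insurance (employee share): only $148218.07 − $146739.29 = $1478.78 of this check is subject → $1478.78 × 0.01 = $14.79
Social Security (OASDI): $2698.07 × 0.06 = $161.88
AD&D insurance premium: $268.47
Total deductions = $209.10 + $242.83 + $320.07 + $112.31 + $14.79 + $161.88 + $268.47 = $1329.45
Net pay = $2698.07 − $1329.45 = $1368.62

$1368.62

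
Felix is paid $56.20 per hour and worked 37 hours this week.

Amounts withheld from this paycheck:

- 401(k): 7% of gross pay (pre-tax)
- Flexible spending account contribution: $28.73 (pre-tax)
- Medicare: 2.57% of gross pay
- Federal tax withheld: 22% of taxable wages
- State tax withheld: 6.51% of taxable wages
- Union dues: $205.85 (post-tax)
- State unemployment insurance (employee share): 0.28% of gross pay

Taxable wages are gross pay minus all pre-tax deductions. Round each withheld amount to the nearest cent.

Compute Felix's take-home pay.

$1,096.86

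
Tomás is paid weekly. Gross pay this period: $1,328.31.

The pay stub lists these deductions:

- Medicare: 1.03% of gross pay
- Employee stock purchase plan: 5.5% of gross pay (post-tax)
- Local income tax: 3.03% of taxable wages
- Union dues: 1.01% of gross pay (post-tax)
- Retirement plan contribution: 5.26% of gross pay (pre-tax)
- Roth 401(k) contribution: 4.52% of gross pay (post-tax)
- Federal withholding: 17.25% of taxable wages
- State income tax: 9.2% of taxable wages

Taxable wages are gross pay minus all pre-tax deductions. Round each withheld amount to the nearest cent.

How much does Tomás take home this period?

Retirement plan contribution: $1,328.31 × 0.0526 = $69.87
Taxable wages = $1,328.31 − $69.87 = $1,258.44
State income tax: $1,258.44 × 0.092 = $115.78
Local income tax: $1,258.44 × 0.0303 = $38.13
Federal withholding: $1,258.44 × 0.1725 = $217.08
Medicare: $1,328.31 × 0.0103 = $13.68
Employee stock purchase plan: $1,328.31 × 0.055 = $73.06
Roth 401(k) contribution: $1,328.31 × 0.0452 = $60.04
Union dues: $1,328.31 × 0.0101 = $13.42
Total deductions = $69.87 + $115.78 + $38.13 + $217.08 + $13.68 + $73.06 + $60.04 + $13.42 = $601.06
Net pay = $1,328.31 − $601.06 = $727.25

$727.25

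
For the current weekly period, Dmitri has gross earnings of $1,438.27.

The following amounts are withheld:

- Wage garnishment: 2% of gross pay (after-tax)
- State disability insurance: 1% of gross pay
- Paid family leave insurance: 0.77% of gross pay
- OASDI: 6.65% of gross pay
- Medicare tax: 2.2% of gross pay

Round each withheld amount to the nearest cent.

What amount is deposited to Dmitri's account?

Medicare tax: $1,438.27 × 0.022 = $31.64
OASDI: $1,438.27 × 0.0665 = $95.64
State disability insurance: $1,438.27 × 0.01 = $14.38
Paid family leave insurance: $1,438.27 × 0.0077 = $11.07
Wage garnishment: $1,438.27 × 0.02 = $28.77
Total deductions = $31.64 + $95.64 + $14.38 + $11.07 + $28.77 = $181.50
Net pay = $1,438.27 − $181.50 = $1,256.77

$1,256.77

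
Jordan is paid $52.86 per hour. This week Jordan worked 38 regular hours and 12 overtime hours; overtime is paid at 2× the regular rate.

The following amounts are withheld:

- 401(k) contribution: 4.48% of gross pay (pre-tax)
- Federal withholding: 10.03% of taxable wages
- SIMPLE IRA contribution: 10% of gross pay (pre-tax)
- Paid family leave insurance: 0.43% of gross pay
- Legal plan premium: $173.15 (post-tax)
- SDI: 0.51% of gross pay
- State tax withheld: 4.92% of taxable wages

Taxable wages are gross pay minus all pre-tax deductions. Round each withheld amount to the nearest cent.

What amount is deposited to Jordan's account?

$2179.80

Regular pay: 38 × $52.86 = $2008.68
Overtime pay: 12 × $52.86 × 2 = $1268.64
Gross pay = $2008.68 + $1268.64 = $3277.32
SIMPLE IRA contribution: $3277.32 × 0.1 = $327.73
401(k) contribution: $3277.32 × 0.0448 = $146.82
Pre-tax total = $327.73 + $146.82 = $474.55
Taxable wages = $3277.32 − $474.55 = $2802.77
Federal withholding: $2802.77 × 0.1003 = $281.12
State tax withheld: $2802.77 × 0.0492 = $137.90
SDI: $3277.32 × 0.0051 = $16.71
Paid family leave insurance: $3277.32 × 0.0043 = $14.09
Legal plan premium: $173.15
Total deductions = $327.73 + $146.82 + $281.12 + $137.90 + $16.71 + $14.09 + $173.15 = $1097.52
Net pay = $3277.32 − $1097.52 = $2179.80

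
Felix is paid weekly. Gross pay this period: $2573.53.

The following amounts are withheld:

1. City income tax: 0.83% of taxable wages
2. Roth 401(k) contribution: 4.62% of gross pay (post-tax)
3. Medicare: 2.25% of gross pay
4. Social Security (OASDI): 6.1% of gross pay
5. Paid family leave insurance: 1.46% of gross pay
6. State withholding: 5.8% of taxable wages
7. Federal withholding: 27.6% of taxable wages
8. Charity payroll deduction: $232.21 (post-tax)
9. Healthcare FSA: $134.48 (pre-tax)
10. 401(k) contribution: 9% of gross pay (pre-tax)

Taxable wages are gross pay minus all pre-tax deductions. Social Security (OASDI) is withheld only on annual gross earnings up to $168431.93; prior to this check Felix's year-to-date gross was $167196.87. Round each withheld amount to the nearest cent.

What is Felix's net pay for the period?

401(k) contribution: $2573.53 × 0.09 = $231.62
Healthcare FSA: $134.48
Pre-tax total = $231.62 + $134.48 = $366.10
Taxable wages = $2573.53 − $366.10 = $2207.43
Federal withholding: $2207.43 × 0.276 = $609.25
State withholding: $2207.43 × 0.058 = $128.03
City income tax: $2207.43 × 0.0083 = $18.32
Medicare: $2573.53 × 0.0225 = $57.90
Paid family leave insurance: $2573.53 × 0.0146 = $37.57
Social Security (OASDI): only $168431.93 − $167196.87 = $1235.06 of this check is subject → $1235.06 × 0.061 = $75.34
Roth 401(k) contribution: $2573.53 × 0.0462 = $118.90
Charity payroll deduction: $232.21
Total deductions = $231.62 + $134.48 + $609.25 + $128.03 + $18.32 + $57.90 + $37.57 + $75.34 + $118.90 + $232.21 = $1643.62
Net pay = $2573.53 − $1643.62 = $929.91

$929.91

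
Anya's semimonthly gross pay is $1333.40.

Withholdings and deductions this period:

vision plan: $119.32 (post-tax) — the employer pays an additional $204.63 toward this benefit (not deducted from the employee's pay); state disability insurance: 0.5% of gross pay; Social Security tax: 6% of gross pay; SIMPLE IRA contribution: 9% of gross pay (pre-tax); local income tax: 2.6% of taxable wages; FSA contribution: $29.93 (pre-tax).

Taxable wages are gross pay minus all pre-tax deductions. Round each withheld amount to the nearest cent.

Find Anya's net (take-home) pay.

$946.70

FSA contribution: $29.93
SIMPLE IRA contribution: $1333.40 × 0.09 = $120.01
Pre-tax total = $29.93 + $120.01 = $149.94
Taxable wages = $1333.40 − $149.94 = $1183.46
Local income tax: $1183.46 × 0.026 = $30.77
Social Security tax: $1333.40 × 0.06 = $80.00
State disability insurance: $1333.40 × 0.005 = $6.67
Vision plan: $119.32
(Employer's $204.63 toward vision plan is not withheld from the employee.)
Total deductions = $29.93 + $120.01 + $30.77 + $80.00 + $6.67 + $119.32 = $386.70
Net pay = $1333.40 − $386.70 = $946.70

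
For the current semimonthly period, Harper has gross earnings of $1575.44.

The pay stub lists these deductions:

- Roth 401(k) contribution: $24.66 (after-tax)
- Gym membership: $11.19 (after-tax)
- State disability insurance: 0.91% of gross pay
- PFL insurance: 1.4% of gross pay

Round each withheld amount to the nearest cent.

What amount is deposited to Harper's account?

State disability insurance: $1575.44 × 0.0091 = $14.34
PFL insurance: $1575.44 × 0.014 = $22.06
Gym membership: $11.19
Roth 401(k) contribution: $24.66
Total deductions = $14.34 + $22.06 + $11.19 + $24.66 = $72.25
Net pay = $1575.44 − $72.25 = $1503.19

$1503.19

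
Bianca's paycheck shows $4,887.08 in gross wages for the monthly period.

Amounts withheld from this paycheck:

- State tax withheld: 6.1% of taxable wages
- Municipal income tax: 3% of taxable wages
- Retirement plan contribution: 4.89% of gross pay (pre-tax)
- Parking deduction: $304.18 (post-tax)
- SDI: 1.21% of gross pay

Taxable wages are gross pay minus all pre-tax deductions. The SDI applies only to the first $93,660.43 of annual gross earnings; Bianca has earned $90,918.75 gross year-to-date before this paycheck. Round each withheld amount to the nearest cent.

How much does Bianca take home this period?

Retirement plan contribution: $4,887.08 × 0.0489 = $238.98
Taxable wages = $4,887.08 − $238.98 = $4,648.10
State tax withheld: $4,648.10 × 0.061 = $283.53
Municipal income tax: $4,648.10 × 0.03 = $139.44
SDI: only $93,660.43 − $90,918.75 = $2,741.68 of this check is subject → $2,741.68 × 0.0121 = $33.17
Parking deduction: $304.18
Total deductions = $238.98 + $283.53 + $139.44 + $33.17 + $304.18 = $999.30
Net pay = $4,887.08 − $999.30 = $3,887.78

$3,887.78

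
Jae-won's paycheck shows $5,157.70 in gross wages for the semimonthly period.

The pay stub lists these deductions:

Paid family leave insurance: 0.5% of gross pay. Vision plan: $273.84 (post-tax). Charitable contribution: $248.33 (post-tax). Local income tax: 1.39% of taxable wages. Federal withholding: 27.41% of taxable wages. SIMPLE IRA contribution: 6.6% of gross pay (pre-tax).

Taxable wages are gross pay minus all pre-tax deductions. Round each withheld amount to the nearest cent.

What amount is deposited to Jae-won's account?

SIMPLE IRA contribution: $5,157.70 × 0.066 = $340.41
Taxable wages = $5,157.70 − $340.41 = $4,817.29
Local income tax: $4,817.29 × 0.0139 = $66.96
Federal withholding: $4,817.29 × 0.2741 = $1,320.42
Paid family leave insurance: $5,157.70 × 0.005 = $25.79
Charitable contribution: $248.33
Vision plan: $273.84
Total deductions = $340.41 + $66.96 + $1,320.42 + $25.79 + $248.33 + $273.84 = $2,275.75
Net pay = $5,157.70 − $2,275.75 = $2,881.95

$2,881.95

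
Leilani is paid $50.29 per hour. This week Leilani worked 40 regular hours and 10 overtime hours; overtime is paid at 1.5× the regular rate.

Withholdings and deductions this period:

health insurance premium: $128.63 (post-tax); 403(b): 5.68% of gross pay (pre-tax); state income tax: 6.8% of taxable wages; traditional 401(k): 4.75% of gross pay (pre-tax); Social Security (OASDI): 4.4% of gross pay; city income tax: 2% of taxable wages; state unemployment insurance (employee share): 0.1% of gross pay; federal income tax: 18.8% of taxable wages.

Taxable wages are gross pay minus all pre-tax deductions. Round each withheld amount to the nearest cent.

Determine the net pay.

Regular pay: 40 × $50.29 = $2,011.60
Overtime pay: 10 × $50.29 × 1.5 = $754.35
Gross pay = $2,011.60 + $754.35 = $2,765.95
403(b): $2,765.95 × 0.0568 = $157.11
Traditional 401(k): $2,765.95 × 0.0475 = $131.38
Pre-tax total = $157.11 + $131.38 = $288.49
Taxable wages = $2,765.95 − $288.49 = $2,477.46
City income tax: $2,477.46 × 0.02 = $49.55
Federal income tax: $2,477.46 × 0.188 = $465.76
State income tax: $2,477.46 × 0.068 = $168.47
Social Security (OASDI): $2,765.95 × 0.044 = $121.70
State unemployment insurance (employee share): $2,765.95 × 0.001 = $2.77
Health insurance premium: $128.63
Total deductions = $157.11 + $131.38 + $49.55 + $465.76 + $168.47 + $121.70 + $2.77 + $128.63 = $1,225.37
Net pay = $2,765.95 − $1,225.37 = $1,540.58

$1,540.58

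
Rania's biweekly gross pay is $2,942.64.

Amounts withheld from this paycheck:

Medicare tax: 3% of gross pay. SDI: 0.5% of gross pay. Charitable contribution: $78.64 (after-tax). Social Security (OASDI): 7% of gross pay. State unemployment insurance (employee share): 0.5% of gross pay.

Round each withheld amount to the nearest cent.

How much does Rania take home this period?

$2,540.32

State unemployment insurance (employee share): $2,942.64 × 0.005 = $14.71
SDI: $2,942.64 × 0.005 = $14.71
Social Security (OASDI): $2,942.64 × 0.07 = $205.98
Medicare tax: $2,942.64 × 0.03 = $88.28
Charitable contribution: $78.64
Total deductions = $14.71 + $14.71 + $205.98 + $88.28 + $78.64 = $402.32
Net pay = $2,942.64 − $402.32 = $2,540.32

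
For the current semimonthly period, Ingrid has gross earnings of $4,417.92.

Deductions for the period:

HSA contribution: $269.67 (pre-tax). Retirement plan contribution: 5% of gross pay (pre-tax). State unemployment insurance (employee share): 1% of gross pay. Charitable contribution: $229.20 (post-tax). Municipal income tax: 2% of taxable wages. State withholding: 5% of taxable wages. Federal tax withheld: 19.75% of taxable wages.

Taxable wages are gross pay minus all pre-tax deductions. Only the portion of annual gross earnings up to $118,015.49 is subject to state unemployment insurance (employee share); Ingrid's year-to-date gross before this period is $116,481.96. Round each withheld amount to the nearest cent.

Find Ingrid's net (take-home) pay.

Retirement plan contribution: $4,417.92 × 0.05 = $220.90
HSA contribution: $269.67
Pre-tax total = $220.90 + $269.67 = $490.57
Taxable wages = $4,417.92 − $490.57 = $3,927.35
Federal tax withheld: $3,927.35 × 0.1975 = $775.65
Municipal income tax: $3,927.35 × 0.02 = $78.55
State withholding: $3,927.35 × 0.05 = $196.37
State unemployment insurance (employee share): only $118,015.49 − $116,481.96 = $1,533.53 of this check is subject → $1,533.53 × 0.01 = $15.34
Charitable contribution: $229.20
Total deductions = $220.90 + $269.67 + $775.65 + $78.55 + $196.37 + $15.34 + $229.20 = $1,785.68
Net pay = $4,417.92 − $1,785.68 = $2,632.24

$2,632.24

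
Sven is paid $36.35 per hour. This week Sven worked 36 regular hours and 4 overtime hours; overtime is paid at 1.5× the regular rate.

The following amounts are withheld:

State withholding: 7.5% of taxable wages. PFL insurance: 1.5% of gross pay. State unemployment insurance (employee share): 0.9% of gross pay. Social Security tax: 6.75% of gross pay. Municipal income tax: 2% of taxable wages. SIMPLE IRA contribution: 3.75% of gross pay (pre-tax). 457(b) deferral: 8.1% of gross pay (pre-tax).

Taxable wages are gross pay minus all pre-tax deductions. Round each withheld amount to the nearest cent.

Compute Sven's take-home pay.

$1,078.25

Regular pay: 36 × $36.35 = $1,308.60
Overtime pay: 4 × $36.35 × 1.5 = $218.10
Gross pay = $1,308.60 + $218.10 = $1,526.70
SIMPLE IRA contribution: $1,526.70 × 0.0375 = $57.25
457(b) deferral: $1,526.70 × 0.081 = $123.66
Pre-tax total = $57.25 + $123.66 = $180.91
Taxable wages = $1,526.70 − $180.91 = $1,345.79
State withholding: $1,345.79 × 0.075 = $100.93
Municipal income tax: $1,345.79 × 0.02 = $26.92
PFL insurance: $1,526.70 × 0.015 = $22.90
Social Security tax: $1,526.70 × 0.0675 = $103.05
State unemployment insurance (employee share): $1,526.70 × 0.009 = $13.74
Total deductions = $57.25 + $123.66 + $100.93 + $26.92 + $22.90 + $103.05 + $13.74 = $448.45
Net pay = $1,526.70 − $448.45 = $1,078.25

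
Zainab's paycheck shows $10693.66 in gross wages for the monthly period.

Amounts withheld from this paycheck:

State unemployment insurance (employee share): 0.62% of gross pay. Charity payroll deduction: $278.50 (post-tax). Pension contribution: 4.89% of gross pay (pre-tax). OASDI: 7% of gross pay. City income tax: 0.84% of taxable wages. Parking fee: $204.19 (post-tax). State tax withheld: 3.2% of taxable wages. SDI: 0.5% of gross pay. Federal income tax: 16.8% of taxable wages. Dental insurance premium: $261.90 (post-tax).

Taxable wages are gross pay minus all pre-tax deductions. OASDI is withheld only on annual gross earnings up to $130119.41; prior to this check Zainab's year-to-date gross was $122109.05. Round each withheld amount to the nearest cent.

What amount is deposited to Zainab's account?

$6626.08

Pension contribution: $10693.66 × 0.0489 = $522.92
Taxable wages = $10693.66 − $522.92 = $10170.74
State tax withheld: $10170.74 × 0.032 = $325.46
Federal income tax: $10170.74 × 0.168 = $1708.68
City income tax: $10170.74 × 0.0084 = $85.43
State unemployment insurance (employee share): $10693.66 × 0.0062 = $66.30
OASDI: only $130119.41 − $122109.05 = $8010.36 of this check is subject → $8010.36 × 0.07 = $560.73
SDI: $10693.66 × 0.005 = $53.47
Dental insurance premium: $261.90
Parking fee: $204.19
Charity payroll deduction: $278.50
Total deductions = $522.92 + $325.46 + $1708.68 + $85.43 + $66.30 + $560.73 + $53.47 + $261.90 + $204.19 + $278.50 = $4067.58
Net pay = $10693.66 − $4067.58 = $6626.08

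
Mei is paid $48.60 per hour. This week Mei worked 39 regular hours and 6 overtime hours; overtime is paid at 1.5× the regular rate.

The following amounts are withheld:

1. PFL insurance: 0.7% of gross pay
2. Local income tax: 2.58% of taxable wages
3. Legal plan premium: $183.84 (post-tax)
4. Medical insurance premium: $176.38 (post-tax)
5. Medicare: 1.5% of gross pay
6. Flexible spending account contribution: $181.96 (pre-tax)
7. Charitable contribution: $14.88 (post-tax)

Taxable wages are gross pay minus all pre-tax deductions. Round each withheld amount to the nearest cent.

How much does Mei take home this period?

Regular pay: 39 × $48.60 = $1,895.40
Overtime pay: 6 × $48.60 × 1.5 = $437.40
Gross pay = $1,895.40 + $437.40 = $2,332.80
Flexible spending account contribution: $181.96
Taxable wages = $2,332.80 − $181.96 = $2,150.84
Local income tax: $2,150.84 × 0.0258 = $55.49
PFL insurance: $2,332.80 × 0.007 = $16.33
Medicare: $2,332.80 × 0.015 = $34.99
Legal plan premium: $183.84
Medical insurance premium: $176.38
Charitable contribution: $14.88
Total deductions = $181.96 + $55.49 + $16.33 + $34.99 + $183.84 + $176.38 + $14.88 = $663.87
Net pay = $2,332.80 − $663.87 = $1,668.93

$1,668.93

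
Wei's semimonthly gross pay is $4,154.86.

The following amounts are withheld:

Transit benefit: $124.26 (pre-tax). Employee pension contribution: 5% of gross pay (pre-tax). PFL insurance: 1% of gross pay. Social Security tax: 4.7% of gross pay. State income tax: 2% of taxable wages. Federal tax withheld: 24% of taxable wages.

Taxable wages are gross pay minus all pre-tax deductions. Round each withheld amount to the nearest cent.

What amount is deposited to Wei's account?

$2,592.08

Employee pension contribution: $4,154.86 × 0.05 = $207.74
Transit benefit: $124.26
Pre-tax total = $207.74 + $124.26 = $332.00
Taxable wages = $4,154.86 − $332.00 = $3,822.86
Federal tax withheld: $3,822.86 × 0.24 = $917.49
State income tax: $3,822.86 × 0.02 = $76.46
Social Security tax: $4,154.86 × 0.047 = $195.28
PFL insurance: $4,154.86 × 0.01 = $41.55
Total deductions = $207.74 + $124.26 + $917.49 + $76.46 + $195.28 + $41.55 = $1,562.78
Net pay = $4,154.86 − $1,562.78 = $2,592.08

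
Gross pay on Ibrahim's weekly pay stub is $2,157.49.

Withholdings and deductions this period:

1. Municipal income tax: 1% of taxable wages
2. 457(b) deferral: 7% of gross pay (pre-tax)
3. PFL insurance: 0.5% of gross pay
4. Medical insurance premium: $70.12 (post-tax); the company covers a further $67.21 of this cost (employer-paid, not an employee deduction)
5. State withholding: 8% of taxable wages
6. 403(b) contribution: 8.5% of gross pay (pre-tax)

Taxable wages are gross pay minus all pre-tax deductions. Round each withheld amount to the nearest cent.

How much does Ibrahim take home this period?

$1,578.09

457(b) deferral: $2,157.49 × 0.07 = $151.02
403(b) contribution: $2,157.49 × 0.085 = $183.39
Pre-tax total = $151.02 + $183.39 = $334.41
Taxable wages = $2,157.49 − $334.41 = $1,823.08
Municipal income tax: $1,823.08 × 0.01 = $18.23
State withholding: $1,823.08 × 0.08 = $145.85
PFL insurance: $2,157.49 × 0.005 = $10.79
Medical insurance premium: $70.12
(Employer's $67.21 toward medical insurance premium is not withheld from the employee.)
Total deductions = $151.02 + $183.39 + $18.23 + $145.85 + $10.79 + $70.12 = $579.40
Net pay = $2,157.49 − $579.40 = $1,578.09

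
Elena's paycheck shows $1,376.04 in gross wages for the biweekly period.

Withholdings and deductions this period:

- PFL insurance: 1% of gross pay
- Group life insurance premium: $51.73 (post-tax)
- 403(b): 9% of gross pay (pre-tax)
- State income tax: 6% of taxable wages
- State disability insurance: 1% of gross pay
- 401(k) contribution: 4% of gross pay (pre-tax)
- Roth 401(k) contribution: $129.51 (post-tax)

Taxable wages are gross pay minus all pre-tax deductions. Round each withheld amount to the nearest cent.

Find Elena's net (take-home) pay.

401(k) contribution: $1,376.04 × 0.04 = $55.04
403(b): $1,376.04 × 0.09 = $123.84
Pre-tax total = $55.04 + $123.84 = $178.88
Taxable wages = $1,376.04 − $178.88 = $1,197.16
State income tax: $1,197.16 × 0.06 = $71.83
PFL insurance: $1,376.04 × 0.01 = $13.76
State disability insurance: $1,376.04 × 0.01 = $13.76
Roth 401(k) contribution: $129.51
Group life insurance premium: $51.73
Total deductions = $55.04 + $123.84 + $71.83 + $13.76 + $13.76 + $129.51 + $51.73 = $459.47
Net pay = $1,376.04 − $459.47 = $916.57

$916.57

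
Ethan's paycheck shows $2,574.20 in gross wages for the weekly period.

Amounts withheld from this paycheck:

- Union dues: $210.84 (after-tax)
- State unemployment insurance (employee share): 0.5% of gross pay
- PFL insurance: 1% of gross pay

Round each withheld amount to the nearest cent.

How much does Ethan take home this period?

$2,324.75

State unemployment insurance (employee share): $2,574.20 × 0.005 = $12.87
PFL insurance: $2,574.20 × 0.01 = $25.74
Union dues: $210.84
Total deductions = $12.87 + $25.74 + $210.84 = $249.45
Net pay = $2,574.20 − $249.45 = $2,324.75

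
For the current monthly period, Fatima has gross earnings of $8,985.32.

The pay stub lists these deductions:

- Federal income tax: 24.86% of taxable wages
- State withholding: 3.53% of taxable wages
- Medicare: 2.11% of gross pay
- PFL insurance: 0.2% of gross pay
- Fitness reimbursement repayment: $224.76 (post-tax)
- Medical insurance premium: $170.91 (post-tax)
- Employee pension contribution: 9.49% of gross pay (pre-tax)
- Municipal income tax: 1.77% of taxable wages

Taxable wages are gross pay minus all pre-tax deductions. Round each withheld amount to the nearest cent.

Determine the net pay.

$5,076.58

Employee pension contribution: $8,985.32 × 0.0949 = $852.71
Taxable wages = $8,985.32 − $852.71 = $8,132.61
Federal income tax: $8,132.61 × 0.2486 = $2,021.77
Municipal income tax: $8,132.61 × 0.0177 = $143.95
State withholding: $8,132.61 × 0.0353 = $287.08
PFL insurance: $8,985.32 × 0.002 = $17.97
Medicare: $8,985.32 × 0.0211 = $189.59
Fitness reimbursement repayment: $224.76
Medical insurance premium: $170.91
Total deductions = $852.71 + $2,021.77 + $143.95 + $287.08 + $17.97 + $189.59 + $224.76 + $170.91 = $3,908.74
Net pay = $8,985.32 − $3,908.74 = $5,076.58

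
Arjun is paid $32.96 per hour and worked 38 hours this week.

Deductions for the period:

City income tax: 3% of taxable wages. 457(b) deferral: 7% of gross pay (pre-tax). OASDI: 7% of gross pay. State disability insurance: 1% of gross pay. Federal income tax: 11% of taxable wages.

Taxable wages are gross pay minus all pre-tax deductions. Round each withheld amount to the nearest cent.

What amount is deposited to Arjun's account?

Gross pay: 38 × $32.96 = $1252.48
457(b) deferral: $1252.48 × 0.07 = $87.67
Taxable wages = $1252.48 − $87.67 = $1164.81
City income tax: $1164.81 × 0.03 = $34.94
Federal income tax: $1164.81 × 0.11 = $128.13
State disability insurance: $1252.48 × 0.01 = $12.52
OASDI: $1252.48 × 0.07 = $87.67
Total deductions = $87.67 + $34.94 + $128.13 + $12.52 + $87.67 = $350.93
Net pay = $1252.48 − $350.93 = $901.55

$901.55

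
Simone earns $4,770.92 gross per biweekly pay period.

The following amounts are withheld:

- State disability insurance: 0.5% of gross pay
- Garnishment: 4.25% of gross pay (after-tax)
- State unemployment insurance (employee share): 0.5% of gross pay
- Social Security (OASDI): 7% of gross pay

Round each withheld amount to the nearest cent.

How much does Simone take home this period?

State disability insurance: $4,770.92 × 0.005 = $23.85
Social Security (OASDI): $4,770.92 × 0.07 = $333.96
State unemployment insurance (employee share): $4,770.92 × 0.005 = $23.85
Garnishment: $4,770.92 × 0.0425 = $202.76
Total deductions = $23.85 + $333.96 + $23.85 + $202.76 = $584.42
Net pay = $4,770.92 − $584.42 = $4,186.50

$4,186.50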